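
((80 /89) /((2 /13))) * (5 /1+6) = 5720 /89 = 64.27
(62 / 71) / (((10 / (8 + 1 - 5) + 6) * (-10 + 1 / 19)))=-2356 / 228123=-0.01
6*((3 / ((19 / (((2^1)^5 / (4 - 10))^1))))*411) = -39456 / 19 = -2076.63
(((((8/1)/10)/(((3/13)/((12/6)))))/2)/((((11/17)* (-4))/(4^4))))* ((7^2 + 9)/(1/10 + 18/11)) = -6562816/573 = -11453.43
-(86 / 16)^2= -1849 / 64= -28.89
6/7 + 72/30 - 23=-691/35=-19.74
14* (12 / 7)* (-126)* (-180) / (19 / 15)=8164800 / 19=429726.32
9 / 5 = 1.80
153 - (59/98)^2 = 1465931/9604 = 152.64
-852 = -852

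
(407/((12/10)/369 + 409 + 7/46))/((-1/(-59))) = 679327770/11575007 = 58.69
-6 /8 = -3 /4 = -0.75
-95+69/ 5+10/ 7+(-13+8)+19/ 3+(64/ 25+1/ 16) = -636851/ 8400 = -75.82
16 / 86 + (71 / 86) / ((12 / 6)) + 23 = 4059 / 172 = 23.60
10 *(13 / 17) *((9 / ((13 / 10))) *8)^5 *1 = 3985108512.84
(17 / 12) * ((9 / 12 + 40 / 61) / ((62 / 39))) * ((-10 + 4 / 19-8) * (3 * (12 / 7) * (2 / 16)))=-16470909 / 1149728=-14.33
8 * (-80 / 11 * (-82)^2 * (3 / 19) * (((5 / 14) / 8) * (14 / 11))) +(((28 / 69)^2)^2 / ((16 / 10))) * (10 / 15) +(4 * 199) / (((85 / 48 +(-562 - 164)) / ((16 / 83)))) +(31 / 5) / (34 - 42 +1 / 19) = -1195611814812612625340477 / 340564112357449898115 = -3510.68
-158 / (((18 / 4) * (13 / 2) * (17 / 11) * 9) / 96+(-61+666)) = -222464 / 857807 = -0.26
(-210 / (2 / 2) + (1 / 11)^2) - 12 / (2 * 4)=-211.49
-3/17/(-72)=1/408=0.00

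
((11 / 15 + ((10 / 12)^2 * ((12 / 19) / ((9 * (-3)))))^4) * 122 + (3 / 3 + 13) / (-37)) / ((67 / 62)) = 5732427269096772116 / 69534607961631195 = 82.44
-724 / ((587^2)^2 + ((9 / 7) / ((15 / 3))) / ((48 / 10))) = -0.00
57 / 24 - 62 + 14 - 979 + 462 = -4501 / 8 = -562.62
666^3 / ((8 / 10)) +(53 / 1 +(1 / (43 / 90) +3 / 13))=206416577756 / 559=369260425.32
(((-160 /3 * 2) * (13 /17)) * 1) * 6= -8320 /17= -489.41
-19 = -19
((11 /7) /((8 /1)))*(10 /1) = 55 /28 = 1.96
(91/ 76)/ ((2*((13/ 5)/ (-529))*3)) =-18515/ 456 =-40.60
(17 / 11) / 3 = 17 / 33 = 0.52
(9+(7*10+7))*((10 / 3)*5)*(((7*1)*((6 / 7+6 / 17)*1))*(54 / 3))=3715200 / 17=218541.18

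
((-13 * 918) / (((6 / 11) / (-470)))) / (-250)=-1028313 / 25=-41132.52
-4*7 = -28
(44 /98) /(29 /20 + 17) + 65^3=4965495065 /18081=274625.02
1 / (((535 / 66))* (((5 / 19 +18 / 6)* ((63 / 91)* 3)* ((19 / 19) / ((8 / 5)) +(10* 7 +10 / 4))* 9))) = 1672 / 60452325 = 0.00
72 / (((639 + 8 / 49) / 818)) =2885904 / 31319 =92.15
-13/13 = -1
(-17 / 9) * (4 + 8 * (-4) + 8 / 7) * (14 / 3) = 6392 / 27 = 236.74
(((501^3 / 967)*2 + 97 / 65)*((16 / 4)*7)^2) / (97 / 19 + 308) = 243516663886384 / 373924395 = 651245.73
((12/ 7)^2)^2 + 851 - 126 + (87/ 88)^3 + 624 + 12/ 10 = 11124642895747/ 8181071360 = 1359.80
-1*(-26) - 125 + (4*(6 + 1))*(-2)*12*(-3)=1917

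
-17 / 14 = -1.21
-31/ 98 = -0.32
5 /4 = 1.25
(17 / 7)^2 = 289 / 49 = 5.90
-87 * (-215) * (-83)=-1552515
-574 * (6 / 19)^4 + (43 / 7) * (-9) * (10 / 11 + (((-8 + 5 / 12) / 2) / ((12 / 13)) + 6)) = -51566731081 / 321110944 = -160.59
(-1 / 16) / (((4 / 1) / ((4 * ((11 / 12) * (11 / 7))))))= -121 / 1344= -0.09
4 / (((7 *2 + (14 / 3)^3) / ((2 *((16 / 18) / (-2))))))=-48 / 1561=-0.03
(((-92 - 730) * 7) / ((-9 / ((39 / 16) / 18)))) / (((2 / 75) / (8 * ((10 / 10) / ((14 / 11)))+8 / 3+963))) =3155554.77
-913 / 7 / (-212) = 913 / 1484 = 0.62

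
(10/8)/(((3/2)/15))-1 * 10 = 5/2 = 2.50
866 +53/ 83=71931/ 83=866.64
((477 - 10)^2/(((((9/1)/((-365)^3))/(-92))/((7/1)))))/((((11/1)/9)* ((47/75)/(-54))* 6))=-8916849807688853.97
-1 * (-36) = 36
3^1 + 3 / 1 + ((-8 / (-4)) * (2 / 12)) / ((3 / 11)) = 65 / 9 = 7.22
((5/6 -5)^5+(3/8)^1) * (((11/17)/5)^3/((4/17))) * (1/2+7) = -44962511/518400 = -86.73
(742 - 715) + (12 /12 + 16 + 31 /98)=4343 /98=44.32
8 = 8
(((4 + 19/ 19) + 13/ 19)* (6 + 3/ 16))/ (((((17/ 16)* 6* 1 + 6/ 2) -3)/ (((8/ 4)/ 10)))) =1782/ 1615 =1.10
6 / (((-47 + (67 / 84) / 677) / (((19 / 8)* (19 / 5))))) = -15397011 / 13363645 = -1.15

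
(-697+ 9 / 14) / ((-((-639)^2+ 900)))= 9749 / 5729094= 0.00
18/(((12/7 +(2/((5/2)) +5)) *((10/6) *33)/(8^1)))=1008/2893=0.35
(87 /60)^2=841 /400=2.10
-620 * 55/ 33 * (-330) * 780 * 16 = 4255680000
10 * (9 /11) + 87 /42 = 1579 /154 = 10.25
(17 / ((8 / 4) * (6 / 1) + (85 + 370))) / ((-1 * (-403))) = 17 / 188201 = 0.00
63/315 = 1/5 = 0.20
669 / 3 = 223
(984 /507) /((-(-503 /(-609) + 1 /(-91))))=-49938 /20969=-2.38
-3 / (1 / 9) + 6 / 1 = -21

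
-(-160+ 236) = -76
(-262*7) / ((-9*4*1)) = 50.94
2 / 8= 1 / 4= 0.25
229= 229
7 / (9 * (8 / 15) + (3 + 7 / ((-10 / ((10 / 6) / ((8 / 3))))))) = 0.95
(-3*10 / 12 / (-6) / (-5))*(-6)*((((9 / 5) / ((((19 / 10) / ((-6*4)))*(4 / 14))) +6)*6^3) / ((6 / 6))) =-150984 / 19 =-7946.53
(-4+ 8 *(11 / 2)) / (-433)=-40 / 433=-0.09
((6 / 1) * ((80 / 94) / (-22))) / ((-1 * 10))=0.02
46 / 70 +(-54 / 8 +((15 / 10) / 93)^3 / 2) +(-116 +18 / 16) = -2018101887 / 16682960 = -120.97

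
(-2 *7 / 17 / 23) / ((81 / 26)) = -364 / 31671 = -0.01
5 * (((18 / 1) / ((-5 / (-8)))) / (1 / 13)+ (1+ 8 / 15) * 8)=5800 / 3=1933.33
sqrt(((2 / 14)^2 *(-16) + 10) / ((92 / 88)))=2 *sqrt(59961) / 161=3.04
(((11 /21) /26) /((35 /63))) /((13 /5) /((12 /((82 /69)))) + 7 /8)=27324 /853307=0.03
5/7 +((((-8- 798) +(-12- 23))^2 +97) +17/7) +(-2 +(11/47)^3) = 514095582559/726761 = 707379.16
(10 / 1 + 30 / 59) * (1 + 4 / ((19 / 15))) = 48980 / 1121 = 43.69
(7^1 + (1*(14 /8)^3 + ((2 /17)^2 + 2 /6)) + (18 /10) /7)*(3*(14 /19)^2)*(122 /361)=10750377029 /1506510760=7.14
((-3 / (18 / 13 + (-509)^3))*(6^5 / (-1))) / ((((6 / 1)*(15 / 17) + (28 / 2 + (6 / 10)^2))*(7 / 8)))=-1031097600 / 100239113271689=-0.00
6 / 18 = 1 / 3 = 0.33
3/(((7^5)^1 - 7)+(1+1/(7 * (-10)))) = 70/392023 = 0.00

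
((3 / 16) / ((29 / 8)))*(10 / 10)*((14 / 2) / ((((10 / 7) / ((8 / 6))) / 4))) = 196 / 145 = 1.35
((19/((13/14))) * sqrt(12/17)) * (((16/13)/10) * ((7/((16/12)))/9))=7448 * sqrt(51)/43095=1.23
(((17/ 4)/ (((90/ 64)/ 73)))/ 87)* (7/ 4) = 17374/ 3915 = 4.44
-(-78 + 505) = -427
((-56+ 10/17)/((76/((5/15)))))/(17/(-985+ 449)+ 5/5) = -42076/167637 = -0.25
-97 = -97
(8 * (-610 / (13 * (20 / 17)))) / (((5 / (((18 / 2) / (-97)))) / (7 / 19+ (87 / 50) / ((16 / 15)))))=56735307 / 4791800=11.84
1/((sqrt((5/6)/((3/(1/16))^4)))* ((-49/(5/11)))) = -2304* sqrt(30)/539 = -23.41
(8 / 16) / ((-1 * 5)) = -0.10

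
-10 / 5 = -2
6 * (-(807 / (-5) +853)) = -20748 / 5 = -4149.60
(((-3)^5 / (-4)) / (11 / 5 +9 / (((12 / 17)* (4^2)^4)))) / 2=39813120 / 2883839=13.81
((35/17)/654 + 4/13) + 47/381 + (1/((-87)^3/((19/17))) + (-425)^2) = 727761622918485403/4029120406818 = 180625.43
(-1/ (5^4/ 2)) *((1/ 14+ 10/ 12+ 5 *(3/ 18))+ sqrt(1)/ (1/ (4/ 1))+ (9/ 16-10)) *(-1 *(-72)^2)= -268488/ 4375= -61.37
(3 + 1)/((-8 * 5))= -1/10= -0.10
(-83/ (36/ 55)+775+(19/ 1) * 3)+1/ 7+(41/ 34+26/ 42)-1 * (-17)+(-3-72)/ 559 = 1733870549/ 2394756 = 724.03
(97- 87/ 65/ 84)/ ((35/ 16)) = 706044/ 15925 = 44.34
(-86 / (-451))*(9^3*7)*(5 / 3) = 731430 / 451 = 1621.80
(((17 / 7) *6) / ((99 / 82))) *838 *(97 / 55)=226625368 / 12705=17837.49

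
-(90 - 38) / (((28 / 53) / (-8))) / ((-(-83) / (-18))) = -99216 / 581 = -170.77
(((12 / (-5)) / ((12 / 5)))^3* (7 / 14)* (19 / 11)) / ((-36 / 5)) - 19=-18.88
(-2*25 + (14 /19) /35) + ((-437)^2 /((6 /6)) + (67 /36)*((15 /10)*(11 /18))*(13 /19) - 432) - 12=7817142769 /41040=190476.19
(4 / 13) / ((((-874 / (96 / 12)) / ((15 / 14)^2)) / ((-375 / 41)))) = 337500 / 11413129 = 0.03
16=16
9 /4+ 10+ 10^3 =4049 /4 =1012.25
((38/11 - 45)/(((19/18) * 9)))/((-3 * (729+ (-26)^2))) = 914/880935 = 0.00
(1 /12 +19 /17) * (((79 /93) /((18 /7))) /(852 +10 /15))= 135485 /291182256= 0.00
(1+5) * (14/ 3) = 28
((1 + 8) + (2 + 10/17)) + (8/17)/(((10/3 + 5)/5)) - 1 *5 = 584/85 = 6.87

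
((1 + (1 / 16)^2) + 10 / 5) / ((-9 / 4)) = -769 / 576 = -1.34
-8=-8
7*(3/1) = 21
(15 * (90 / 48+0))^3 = 11390625 / 512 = 22247.31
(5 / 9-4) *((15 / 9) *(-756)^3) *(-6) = -14882797440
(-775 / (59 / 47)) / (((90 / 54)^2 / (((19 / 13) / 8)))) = -249147 / 6136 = -40.60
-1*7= -7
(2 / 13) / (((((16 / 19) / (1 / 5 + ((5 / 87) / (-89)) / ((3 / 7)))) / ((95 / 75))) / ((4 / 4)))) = 4161247 / 90593100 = 0.05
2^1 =2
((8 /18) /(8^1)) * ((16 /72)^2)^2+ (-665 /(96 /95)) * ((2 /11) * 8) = -1243473349 /1299078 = -957.20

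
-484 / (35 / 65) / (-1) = 6292 / 7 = 898.86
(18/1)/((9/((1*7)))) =14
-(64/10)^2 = -1024/25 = -40.96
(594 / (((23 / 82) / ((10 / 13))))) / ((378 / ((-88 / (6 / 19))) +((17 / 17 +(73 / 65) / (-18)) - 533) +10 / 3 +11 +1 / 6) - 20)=-9161974800 / 3030982021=-3.02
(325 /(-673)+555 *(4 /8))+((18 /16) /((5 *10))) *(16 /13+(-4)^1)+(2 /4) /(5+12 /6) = 1696591609 /6124300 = 277.03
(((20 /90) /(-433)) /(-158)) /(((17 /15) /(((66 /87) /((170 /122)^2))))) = 81862 /73105661085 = 0.00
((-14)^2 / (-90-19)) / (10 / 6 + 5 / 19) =-5586 / 5995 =-0.93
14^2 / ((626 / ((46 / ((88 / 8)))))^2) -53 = -628171513 / 11854249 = -52.99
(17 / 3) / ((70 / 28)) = 34 / 15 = 2.27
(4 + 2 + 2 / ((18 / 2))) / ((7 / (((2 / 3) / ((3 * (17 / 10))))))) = 160 / 1377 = 0.12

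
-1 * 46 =-46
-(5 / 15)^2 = -1 / 9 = -0.11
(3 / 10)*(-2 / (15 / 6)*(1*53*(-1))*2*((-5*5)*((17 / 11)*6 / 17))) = -3816 / 11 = -346.91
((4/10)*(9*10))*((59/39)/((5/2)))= 1416/65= 21.78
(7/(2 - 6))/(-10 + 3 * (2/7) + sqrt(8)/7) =7 * sqrt(2)/1168 + 14/73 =0.20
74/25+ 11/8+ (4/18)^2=71027/16200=4.38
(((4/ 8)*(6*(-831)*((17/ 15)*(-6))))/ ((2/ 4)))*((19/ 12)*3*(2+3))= 805239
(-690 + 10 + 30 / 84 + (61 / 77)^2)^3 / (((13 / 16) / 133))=-19836111738629919973986 / 387070134451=-51246815429.88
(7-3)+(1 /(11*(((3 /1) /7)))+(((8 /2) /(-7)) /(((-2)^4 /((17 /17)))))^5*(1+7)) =299030111 /70992768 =4.21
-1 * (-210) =210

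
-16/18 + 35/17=179/153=1.17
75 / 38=1.97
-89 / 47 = -1.89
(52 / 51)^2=2704 / 2601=1.04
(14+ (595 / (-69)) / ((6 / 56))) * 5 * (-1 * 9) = 68810 / 23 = 2991.74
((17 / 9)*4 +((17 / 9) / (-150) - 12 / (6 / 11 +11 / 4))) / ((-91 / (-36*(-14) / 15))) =-610988 / 424125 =-1.44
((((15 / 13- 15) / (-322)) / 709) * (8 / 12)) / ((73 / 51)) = 3060 / 108327401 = 0.00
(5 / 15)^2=1 / 9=0.11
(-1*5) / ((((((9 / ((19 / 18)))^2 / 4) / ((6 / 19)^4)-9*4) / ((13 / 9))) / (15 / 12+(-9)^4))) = -104996 / 3969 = -26.45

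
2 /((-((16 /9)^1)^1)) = -9 /8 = -1.12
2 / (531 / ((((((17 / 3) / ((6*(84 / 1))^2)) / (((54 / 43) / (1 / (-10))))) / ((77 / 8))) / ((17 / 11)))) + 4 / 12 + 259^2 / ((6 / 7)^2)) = -3096 / 6882912430697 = -0.00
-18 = -18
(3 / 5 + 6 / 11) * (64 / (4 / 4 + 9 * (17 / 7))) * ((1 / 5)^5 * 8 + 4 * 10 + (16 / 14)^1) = 113407056 / 859375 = 131.96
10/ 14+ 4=33/ 7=4.71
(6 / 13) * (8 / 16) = 3 / 13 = 0.23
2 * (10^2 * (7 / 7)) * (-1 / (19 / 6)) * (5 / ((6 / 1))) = -1000 / 19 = -52.63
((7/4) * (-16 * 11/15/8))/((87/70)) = -539/261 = -2.07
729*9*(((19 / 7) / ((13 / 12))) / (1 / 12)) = 17950896 / 91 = 197262.59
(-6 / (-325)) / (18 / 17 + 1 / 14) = 1428 / 87425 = 0.02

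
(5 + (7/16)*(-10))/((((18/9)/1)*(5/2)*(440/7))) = 7/3520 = 0.00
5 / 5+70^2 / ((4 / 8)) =9801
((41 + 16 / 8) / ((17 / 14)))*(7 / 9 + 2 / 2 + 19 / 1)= 6622 / 9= 735.78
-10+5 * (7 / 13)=-95 / 13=-7.31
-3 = -3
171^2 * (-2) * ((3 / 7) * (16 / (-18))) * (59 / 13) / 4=2300292 / 91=25277.93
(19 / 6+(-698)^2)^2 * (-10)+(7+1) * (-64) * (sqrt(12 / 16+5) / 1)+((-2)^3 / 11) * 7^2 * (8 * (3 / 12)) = -469994230051807 / 198 - 256 * sqrt(23) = -2373708233812.62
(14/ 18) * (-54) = -42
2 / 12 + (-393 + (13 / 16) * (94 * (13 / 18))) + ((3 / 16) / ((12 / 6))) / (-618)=-20033509 / 59328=-337.67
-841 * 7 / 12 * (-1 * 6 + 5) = 5887 / 12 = 490.58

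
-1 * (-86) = 86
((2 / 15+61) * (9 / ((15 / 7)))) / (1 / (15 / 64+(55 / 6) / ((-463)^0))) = 2317259 / 960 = 2413.81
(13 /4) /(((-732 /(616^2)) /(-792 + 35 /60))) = 732000269 /549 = 1333333.82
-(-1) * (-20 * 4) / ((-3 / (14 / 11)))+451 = 16003 / 33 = 484.94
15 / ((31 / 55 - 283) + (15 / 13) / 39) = -139425 / 2624971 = -0.05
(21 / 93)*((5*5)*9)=1575 / 31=50.81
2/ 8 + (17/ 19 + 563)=42875/ 76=564.14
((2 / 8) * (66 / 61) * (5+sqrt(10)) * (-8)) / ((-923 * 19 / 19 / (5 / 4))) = 165 * sqrt(10) / 56303+825 / 56303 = 0.02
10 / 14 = 5 / 7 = 0.71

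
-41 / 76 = -0.54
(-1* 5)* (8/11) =-40/11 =-3.64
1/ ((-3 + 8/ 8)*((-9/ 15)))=5/ 6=0.83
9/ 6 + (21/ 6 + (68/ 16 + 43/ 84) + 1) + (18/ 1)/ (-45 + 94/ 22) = 10.32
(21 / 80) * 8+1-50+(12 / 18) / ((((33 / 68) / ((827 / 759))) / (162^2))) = 1091922613 / 27830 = 39235.45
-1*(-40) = 40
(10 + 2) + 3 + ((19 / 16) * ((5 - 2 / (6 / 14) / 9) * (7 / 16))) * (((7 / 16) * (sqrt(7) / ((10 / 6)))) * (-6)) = 5.30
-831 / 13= -63.92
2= 2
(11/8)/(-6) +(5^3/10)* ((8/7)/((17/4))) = 17891/5712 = 3.13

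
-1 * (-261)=261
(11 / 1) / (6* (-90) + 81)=-11 / 459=-0.02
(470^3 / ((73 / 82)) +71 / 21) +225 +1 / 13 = 2324186230937 / 19929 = 116623324.35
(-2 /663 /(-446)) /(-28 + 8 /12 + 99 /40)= -40 /147011189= -0.00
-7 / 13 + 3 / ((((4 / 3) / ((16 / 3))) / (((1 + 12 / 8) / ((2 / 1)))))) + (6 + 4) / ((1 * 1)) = 318 / 13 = 24.46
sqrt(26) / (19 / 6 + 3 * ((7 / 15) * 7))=30 * sqrt(26) / 389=0.39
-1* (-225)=225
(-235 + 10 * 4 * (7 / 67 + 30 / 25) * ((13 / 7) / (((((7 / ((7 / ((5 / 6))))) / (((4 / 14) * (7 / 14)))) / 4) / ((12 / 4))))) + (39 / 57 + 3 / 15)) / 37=-10844339 / 11539745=-0.94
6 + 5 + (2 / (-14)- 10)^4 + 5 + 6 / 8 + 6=101865215 / 9604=10606.54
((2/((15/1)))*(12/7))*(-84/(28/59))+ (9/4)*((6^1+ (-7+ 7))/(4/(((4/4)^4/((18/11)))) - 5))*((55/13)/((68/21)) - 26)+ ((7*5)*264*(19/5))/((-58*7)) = -342.64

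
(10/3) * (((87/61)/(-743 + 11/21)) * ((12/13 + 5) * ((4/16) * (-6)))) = 703395/12364456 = 0.06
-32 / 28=-8 / 7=-1.14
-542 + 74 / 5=-2636 / 5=-527.20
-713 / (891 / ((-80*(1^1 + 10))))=57040 / 81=704.20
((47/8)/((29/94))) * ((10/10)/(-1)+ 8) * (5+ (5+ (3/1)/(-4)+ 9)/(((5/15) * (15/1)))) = 2365839/2320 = 1019.76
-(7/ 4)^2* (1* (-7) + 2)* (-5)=-1225/ 16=-76.56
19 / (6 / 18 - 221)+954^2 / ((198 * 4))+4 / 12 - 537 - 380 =2538326 / 10923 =232.38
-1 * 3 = -3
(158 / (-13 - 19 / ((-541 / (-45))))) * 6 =-128217 / 1972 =-65.02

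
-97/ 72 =-1.35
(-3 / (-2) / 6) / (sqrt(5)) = sqrt(5) / 20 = 0.11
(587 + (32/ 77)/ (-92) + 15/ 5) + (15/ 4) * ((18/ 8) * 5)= 17913537/ 28336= 632.18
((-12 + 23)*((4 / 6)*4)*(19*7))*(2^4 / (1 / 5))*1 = 936320 / 3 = 312106.67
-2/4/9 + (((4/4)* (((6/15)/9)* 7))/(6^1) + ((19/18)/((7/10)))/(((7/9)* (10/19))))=24343/6615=3.68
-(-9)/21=3/7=0.43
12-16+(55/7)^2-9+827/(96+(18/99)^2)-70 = -1029251/81340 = -12.65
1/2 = 0.50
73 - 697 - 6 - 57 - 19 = -706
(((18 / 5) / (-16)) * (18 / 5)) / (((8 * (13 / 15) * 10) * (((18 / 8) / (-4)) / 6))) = 81 / 650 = 0.12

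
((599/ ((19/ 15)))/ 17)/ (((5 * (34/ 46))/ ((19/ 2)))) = 41331/ 578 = 71.51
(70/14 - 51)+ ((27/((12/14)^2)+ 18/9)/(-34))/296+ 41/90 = -82511647/1811520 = -45.55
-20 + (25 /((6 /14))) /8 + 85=1735 /24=72.29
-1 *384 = -384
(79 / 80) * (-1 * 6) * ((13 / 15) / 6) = -1027 / 1200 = -0.86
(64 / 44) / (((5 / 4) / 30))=384 / 11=34.91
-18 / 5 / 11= -18 / 55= -0.33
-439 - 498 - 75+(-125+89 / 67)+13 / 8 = -607849 / 536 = -1134.05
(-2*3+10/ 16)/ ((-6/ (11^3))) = 57233/ 48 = 1192.35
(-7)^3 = -343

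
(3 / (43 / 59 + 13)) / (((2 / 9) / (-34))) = -1003 / 30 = -33.43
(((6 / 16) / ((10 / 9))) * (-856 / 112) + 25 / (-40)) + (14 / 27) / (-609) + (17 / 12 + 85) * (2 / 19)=5.89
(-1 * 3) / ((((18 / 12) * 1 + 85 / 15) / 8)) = -144 / 43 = -3.35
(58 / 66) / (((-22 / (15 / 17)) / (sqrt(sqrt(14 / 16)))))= -145 * 14^(1 / 4) / 8228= -0.03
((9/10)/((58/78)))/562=351/162980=0.00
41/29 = 1.41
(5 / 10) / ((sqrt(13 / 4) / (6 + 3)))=9 * sqrt(13) / 13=2.50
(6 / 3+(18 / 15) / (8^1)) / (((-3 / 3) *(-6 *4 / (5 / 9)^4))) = 5375 / 629856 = 0.01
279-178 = 101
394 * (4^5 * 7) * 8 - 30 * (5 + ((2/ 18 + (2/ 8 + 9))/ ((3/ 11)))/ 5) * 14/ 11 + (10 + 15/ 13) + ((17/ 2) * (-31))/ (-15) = 290773347583/ 12870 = 22593111.70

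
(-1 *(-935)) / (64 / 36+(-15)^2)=8415 / 2041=4.12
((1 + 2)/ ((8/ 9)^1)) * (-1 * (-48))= 162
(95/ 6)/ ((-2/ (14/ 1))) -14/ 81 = -17983/ 162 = -111.01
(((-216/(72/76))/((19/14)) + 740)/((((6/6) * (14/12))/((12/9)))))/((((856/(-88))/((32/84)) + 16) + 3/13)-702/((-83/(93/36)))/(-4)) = -217250176/4907105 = -44.27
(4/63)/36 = 1/567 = 0.00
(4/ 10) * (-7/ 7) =-2/ 5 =-0.40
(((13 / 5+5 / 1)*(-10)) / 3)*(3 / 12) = -19 / 3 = -6.33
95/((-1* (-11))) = 95/11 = 8.64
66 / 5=13.20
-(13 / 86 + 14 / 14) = -99 / 86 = -1.15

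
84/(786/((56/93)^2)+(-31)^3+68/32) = -0.00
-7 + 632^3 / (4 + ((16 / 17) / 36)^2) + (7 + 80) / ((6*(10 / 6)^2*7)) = 517061386553743 / 8194550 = 63098203.87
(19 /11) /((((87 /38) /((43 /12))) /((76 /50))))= 294937 /71775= 4.11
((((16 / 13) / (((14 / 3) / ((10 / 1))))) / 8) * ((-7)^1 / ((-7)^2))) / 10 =-3 / 637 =-0.00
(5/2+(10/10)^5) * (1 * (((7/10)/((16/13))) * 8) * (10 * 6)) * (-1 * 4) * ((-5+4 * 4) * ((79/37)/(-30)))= 553553/185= 2992.18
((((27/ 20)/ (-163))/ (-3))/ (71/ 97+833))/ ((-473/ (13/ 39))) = -291/ 124703006560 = -0.00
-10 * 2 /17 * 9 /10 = -18 /17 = -1.06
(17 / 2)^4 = 83521 / 16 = 5220.06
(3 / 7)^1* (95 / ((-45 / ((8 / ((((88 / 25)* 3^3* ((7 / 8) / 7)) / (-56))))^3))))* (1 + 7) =30507008000000 / 78594219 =388158.42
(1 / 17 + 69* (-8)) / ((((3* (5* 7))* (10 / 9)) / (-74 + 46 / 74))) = 15284907 / 44030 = 347.15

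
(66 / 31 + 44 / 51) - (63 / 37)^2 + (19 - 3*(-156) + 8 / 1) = 1071572936 / 2164389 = 495.09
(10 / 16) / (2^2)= 5 / 32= 0.16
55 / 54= 1.02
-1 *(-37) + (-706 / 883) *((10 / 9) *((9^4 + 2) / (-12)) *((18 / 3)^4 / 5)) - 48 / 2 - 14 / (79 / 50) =8785363029 / 69757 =125942.39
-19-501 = -520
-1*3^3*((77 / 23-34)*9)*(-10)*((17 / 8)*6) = -43685325 / 46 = -949680.98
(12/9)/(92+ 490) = 2/873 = 0.00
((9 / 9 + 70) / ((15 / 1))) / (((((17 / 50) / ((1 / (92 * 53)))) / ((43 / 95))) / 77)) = 235081 / 2362422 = 0.10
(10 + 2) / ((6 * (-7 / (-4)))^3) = 32 / 3087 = 0.01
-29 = -29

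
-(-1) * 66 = 66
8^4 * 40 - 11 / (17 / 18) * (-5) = 2786270 / 17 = 163898.24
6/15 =2/5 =0.40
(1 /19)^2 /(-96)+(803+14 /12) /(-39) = -27869239 /1351584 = -20.62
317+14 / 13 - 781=-6018 / 13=-462.92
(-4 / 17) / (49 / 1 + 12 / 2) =-4 / 935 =-0.00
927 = 927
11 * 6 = 66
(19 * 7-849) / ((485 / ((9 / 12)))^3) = -4833 / 1825346000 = -0.00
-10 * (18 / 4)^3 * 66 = -120285 / 2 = -60142.50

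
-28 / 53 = -0.53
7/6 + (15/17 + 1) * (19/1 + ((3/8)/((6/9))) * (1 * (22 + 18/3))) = 6791/102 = 66.58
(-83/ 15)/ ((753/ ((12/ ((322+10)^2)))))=-0.00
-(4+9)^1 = -13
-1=-1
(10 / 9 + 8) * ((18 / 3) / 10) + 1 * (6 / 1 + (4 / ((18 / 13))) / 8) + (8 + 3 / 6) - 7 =2399 / 180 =13.33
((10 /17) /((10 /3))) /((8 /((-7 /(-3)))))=0.05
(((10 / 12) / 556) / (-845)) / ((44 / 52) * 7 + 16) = -1 / 12359880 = -0.00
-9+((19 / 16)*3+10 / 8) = -67 / 16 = -4.19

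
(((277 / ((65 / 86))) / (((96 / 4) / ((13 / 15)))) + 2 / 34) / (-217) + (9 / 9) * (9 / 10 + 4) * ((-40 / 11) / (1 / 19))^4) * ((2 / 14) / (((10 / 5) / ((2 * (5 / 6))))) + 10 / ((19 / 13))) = 548179748599825704233 / 705280874760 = 777250267.54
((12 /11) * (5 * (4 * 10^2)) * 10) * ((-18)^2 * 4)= 311040000 /11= 28276363.64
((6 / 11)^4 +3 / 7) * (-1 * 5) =-264975 / 102487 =-2.59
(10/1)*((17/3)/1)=56.67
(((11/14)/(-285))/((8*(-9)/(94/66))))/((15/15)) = 47/861840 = 0.00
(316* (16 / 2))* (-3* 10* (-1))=75840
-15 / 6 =-5 / 2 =-2.50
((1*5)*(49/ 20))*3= 147/ 4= 36.75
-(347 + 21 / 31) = -10778 / 31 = -347.68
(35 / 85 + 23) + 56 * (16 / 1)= 15630 / 17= 919.41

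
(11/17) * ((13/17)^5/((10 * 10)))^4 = 209054601523688793826811/6909193391300873288082721700000000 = 0.00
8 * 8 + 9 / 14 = 905 / 14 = 64.64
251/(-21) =-11.95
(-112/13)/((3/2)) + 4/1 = -68/39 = -1.74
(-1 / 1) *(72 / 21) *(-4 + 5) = -24 / 7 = -3.43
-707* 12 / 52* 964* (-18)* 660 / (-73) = -25595754.18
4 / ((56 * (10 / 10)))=1 / 14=0.07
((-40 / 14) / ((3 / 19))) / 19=-20 / 21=-0.95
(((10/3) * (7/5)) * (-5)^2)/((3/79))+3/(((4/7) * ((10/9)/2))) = 554701/180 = 3081.67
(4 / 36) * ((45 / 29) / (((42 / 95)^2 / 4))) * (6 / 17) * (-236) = -21299000 / 72471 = -293.90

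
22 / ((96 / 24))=11 / 2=5.50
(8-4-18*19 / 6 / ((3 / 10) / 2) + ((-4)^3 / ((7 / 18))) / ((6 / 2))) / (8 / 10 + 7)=-1160 / 21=-55.24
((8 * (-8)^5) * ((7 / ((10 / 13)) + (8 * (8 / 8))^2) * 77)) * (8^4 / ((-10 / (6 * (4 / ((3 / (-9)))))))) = -1087878708854784 / 25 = -43515148354191.36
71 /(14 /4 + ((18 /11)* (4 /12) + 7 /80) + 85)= 62480 /78437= 0.80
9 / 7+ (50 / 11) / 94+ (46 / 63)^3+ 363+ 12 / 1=48700645825 / 129274299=376.72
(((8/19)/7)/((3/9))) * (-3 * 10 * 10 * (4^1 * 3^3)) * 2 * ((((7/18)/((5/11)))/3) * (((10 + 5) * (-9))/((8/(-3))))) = -3207600/19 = -168821.05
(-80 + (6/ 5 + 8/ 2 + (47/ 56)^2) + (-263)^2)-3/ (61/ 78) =66084225041/ 956480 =69091.07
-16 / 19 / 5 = -16 / 95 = -0.17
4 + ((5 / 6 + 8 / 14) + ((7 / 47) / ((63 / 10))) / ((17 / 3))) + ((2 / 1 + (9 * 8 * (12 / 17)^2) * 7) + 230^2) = 30326201117 / 570486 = 53158.54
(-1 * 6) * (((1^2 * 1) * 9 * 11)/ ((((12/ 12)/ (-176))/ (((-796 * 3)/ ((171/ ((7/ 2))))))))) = -97086528/ 19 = -5109817.26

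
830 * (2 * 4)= 6640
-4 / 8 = -1 / 2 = -0.50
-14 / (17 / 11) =-154 / 17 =-9.06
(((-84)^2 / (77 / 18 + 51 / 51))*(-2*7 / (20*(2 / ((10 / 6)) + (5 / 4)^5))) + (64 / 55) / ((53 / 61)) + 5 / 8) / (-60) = 5796393937 / 1594282400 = 3.64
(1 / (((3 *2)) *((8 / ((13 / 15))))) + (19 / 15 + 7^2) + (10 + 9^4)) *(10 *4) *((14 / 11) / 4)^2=233598925 / 8712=26813.47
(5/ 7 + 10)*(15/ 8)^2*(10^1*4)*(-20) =-421875/ 14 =-30133.93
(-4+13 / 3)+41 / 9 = 44 / 9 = 4.89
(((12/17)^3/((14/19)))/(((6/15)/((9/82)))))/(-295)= -36936/83191829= -0.00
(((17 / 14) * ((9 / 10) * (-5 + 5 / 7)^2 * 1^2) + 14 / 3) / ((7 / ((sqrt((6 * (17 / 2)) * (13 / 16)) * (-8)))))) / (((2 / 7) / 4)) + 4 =-2544.05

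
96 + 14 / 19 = 96.74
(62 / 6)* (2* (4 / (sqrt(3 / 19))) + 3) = 31 + 248* sqrt(57) / 9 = 239.04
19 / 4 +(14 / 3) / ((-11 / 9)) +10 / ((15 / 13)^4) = 2928493 / 445500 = 6.57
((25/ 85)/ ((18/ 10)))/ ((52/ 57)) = 475/ 2652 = 0.18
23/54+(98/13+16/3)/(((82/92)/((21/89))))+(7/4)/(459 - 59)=3.84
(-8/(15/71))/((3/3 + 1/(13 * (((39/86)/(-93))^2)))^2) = -2741627512/758228815815135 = -0.00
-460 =-460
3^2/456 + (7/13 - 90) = -176737/1976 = -89.44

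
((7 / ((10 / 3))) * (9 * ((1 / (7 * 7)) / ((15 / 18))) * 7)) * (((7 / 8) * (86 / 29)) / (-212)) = -24381 / 614800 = -0.04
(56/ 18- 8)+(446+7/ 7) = 3979/ 9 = 442.11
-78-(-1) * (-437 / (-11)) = -421 / 11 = -38.27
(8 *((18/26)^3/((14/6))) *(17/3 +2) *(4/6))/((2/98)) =625968/2197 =284.92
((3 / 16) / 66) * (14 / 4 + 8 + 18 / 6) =29 / 704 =0.04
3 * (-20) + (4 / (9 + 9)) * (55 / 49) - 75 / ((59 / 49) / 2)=-4796000 / 26019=-184.33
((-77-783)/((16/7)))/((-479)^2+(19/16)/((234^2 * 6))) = -395557344/241214810807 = -0.00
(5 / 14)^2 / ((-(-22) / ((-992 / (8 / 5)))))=-3875 / 1078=-3.59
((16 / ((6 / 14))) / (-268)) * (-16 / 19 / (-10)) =-0.01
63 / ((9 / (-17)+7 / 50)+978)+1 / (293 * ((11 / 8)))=179239402 / 2678213087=0.07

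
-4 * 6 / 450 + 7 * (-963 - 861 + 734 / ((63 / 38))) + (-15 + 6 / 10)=-2178752 / 225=-9683.34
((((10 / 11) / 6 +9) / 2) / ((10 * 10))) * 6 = 151 / 550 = 0.27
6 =6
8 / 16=1 / 2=0.50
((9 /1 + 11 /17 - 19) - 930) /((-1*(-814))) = -15969 /13838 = -1.15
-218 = -218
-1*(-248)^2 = -61504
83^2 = 6889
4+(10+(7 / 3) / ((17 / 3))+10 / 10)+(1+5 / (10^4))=558017 / 34000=16.41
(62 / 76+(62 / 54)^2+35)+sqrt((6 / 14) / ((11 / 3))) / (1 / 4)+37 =12*sqrt(77) / 77+2053661 / 27702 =75.50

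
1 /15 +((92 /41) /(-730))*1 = 571 /8979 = 0.06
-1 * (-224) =224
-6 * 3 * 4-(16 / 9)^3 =-56584 / 729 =-77.62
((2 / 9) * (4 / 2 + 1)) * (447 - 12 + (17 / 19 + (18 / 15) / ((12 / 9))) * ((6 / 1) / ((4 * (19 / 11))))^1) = 1050651 / 3610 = 291.04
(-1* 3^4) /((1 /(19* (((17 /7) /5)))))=-26163 /35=-747.51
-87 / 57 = -29 / 19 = -1.53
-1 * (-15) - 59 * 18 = -1047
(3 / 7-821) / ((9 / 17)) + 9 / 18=-195233 / 126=-1549.47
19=19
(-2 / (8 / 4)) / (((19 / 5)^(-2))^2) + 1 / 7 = -911622 / 4375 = -208.37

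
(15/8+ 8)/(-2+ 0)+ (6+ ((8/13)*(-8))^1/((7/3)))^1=-1525/1456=-1.05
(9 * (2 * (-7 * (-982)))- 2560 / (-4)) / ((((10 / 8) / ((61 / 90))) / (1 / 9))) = 15173384 / 2025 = 7493.03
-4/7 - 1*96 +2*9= -550/7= -78.57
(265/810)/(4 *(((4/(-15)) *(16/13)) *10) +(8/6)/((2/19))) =-0.71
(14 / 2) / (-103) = -7 / 103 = -0.07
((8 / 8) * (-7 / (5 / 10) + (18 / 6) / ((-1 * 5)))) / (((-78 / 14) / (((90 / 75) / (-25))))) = -1022 / 8125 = -0.13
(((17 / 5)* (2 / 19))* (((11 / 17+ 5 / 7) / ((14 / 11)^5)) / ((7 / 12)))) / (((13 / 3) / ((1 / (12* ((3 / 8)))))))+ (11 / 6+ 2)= 23471009701 / 6102453630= 3.85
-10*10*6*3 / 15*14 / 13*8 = -13440 / 13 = -1033.85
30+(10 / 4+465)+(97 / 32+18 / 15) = 501.73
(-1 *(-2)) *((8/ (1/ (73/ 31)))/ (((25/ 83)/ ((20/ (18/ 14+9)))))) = 339304/ 1395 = 243.23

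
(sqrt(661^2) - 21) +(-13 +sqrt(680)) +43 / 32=2* sqrt(170) +20107 / 32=654.42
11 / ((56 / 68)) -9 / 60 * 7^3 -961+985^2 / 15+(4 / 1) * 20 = 63762.57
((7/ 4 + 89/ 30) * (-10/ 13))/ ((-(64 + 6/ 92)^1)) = 6509/ 114933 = 0.06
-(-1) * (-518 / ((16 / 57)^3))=-47964987 / 2048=-23420.40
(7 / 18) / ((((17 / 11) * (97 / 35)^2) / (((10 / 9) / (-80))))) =-0.00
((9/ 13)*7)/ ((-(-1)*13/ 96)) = 6048/ 169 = 35.79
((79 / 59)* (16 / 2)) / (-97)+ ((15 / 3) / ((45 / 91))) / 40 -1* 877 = -1806572287 / 2060280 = -876.86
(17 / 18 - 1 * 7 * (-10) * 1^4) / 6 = 1277 / 108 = 11.82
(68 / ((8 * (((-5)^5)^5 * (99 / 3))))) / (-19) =0.00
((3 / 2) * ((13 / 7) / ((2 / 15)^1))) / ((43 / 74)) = 21645 / 602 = 35.96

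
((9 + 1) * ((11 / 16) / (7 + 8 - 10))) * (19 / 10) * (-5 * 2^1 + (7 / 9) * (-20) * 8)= -25289 / 72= -351.24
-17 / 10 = -1.70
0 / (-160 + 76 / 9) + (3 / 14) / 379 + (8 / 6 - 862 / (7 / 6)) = -11739895 / 15918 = -737.52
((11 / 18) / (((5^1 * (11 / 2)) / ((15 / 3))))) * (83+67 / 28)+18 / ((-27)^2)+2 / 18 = 21827 / 2268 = 9.62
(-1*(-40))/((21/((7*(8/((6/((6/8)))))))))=40/3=13.33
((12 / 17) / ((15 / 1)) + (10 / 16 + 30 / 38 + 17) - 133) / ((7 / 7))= -1479837 / 12920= -114.54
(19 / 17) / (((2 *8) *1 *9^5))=19 / 16061328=0.00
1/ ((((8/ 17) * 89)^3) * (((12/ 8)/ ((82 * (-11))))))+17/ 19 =4559938135/ 5143453824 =0.89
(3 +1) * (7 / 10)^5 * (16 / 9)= 33614 / 28125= 1.20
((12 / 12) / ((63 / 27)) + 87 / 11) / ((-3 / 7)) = -214 / 11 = -19.45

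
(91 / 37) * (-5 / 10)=-1.23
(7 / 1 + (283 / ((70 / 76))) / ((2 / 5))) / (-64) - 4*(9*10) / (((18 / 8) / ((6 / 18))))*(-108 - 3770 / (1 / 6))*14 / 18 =1900642463 / 2016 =942779.00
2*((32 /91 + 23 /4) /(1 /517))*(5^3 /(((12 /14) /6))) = 143532125 /26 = 5520466.35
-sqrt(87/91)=-sqrt(7917)/91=-0.98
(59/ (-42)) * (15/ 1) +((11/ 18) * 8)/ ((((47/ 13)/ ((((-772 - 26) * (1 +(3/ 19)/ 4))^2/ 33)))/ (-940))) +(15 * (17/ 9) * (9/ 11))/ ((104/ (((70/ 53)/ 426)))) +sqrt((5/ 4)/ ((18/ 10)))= -2395974684143485/ 90402312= -26503466.90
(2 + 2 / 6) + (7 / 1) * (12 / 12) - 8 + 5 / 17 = 83 / 51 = 1.63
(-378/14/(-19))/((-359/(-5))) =135/6821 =0.02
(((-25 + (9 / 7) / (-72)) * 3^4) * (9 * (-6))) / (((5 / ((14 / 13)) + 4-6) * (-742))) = -3063987 / 54908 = -55.80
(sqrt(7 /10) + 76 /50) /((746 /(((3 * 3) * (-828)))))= -141588 /9325 - 1863 * sqrt(70) /1865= -23.54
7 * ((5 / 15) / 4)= 7 / 12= 0.58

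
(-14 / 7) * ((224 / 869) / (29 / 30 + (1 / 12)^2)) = -322560 / 609169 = -0.53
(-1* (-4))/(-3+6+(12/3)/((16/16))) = 4/7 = 0.57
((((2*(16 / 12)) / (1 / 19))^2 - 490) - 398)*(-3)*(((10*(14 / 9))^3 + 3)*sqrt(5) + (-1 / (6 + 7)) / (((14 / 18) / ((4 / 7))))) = 181344 / 637 - 41500377944*sqrt(5) / 2187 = -42431204.19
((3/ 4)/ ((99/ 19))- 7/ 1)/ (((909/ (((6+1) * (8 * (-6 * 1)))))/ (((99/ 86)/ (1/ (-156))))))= -1976520/ 4343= -455.10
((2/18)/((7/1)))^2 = 1/3969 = 0.00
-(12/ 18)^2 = -0.44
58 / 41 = 1.41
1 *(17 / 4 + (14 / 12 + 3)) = 8.42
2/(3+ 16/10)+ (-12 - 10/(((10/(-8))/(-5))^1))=-1186/23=-51.57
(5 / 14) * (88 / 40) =11 / 14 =0.79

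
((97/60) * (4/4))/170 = 97/10200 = 0.01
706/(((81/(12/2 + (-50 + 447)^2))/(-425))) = -47292380750/81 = -583856552.47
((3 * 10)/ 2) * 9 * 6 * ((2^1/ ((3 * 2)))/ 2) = 135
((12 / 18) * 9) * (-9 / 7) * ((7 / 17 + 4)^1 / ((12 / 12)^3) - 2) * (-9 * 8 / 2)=669.78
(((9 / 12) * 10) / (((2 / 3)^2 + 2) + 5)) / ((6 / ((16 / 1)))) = 2.69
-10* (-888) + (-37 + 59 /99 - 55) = 870071 /99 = 8788.60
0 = 0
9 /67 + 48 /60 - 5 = -1362 /335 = -4.07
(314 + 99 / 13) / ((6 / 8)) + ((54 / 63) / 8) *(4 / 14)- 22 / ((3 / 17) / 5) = -743311 / 3822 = -194.48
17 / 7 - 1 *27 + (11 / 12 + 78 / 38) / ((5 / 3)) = -60621 / 2660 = -22.79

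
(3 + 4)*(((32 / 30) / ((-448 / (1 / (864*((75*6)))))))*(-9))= 1 / 2592000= 0.00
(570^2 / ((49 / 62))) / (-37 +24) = -20143800 / 637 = -31622.92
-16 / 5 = -3.20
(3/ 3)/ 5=1/ 5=0.20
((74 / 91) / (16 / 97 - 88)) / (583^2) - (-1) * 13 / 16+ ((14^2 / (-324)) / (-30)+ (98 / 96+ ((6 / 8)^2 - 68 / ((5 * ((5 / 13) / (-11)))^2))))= -11859659808596297989 / 5336335474470000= -2222.44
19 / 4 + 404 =1635 / 4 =408.75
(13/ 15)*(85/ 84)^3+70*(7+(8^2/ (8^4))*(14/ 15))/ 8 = 62.28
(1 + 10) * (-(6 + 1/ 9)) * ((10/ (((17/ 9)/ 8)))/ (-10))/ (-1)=-4840/ 17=-284.71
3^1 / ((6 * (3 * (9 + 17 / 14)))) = 7 / 429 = 0.02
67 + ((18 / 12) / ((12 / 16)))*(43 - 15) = 123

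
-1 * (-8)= 8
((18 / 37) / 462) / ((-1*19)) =-3 / 54131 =-0.00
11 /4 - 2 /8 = 5 /2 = 2.50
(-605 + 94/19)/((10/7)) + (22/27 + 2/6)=-2148899/5130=-418.89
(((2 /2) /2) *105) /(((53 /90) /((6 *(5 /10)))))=14175 /53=267.45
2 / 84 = 1 / 42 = 0.02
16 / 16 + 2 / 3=5 / 3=1.67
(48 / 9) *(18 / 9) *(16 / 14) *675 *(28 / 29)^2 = 6451200 / 841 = 7670.87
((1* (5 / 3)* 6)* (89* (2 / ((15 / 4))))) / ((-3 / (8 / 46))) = -5696 / 207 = -27.52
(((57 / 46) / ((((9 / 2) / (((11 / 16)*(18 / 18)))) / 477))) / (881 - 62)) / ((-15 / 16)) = -11077 / 94185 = -0.12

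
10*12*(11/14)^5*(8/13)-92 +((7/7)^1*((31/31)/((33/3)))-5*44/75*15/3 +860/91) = -540851977/7210203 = -75.01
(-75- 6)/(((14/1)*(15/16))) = -216/35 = -6.17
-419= -419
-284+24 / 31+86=-6114 / 31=-197.23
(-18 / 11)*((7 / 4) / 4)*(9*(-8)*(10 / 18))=315 / 11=28.64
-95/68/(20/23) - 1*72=-20021/272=-73.61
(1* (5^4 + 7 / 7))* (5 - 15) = -6260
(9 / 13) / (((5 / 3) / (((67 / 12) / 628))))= 603 / 163280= 0.00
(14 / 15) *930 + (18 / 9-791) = 79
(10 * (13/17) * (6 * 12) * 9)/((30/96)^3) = 69009408/425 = 162375.08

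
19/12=1.58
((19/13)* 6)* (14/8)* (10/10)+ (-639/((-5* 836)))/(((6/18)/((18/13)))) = 217104/13585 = 15.98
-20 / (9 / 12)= -80 / 3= -26.67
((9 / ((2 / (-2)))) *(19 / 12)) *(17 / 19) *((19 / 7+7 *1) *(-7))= 867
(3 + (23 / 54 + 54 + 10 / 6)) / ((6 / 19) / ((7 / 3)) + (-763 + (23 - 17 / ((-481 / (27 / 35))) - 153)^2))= 17183302934525 / 4690393103033856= 0.00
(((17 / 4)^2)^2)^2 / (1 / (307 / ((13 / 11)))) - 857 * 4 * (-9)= 23583417794993 / 851968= 27681107.50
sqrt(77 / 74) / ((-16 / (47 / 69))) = -47 * sqrt(5698) / 81696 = -0.04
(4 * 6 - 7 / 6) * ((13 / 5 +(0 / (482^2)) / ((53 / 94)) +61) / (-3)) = -7261 / 15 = -484.07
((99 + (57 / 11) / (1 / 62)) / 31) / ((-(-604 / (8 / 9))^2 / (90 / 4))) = -15410 / 23325423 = -0.00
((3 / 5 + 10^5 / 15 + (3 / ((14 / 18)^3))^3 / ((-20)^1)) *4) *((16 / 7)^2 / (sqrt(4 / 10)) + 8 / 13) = 128892115761944 / 7868953365 + 2062273852191104 *sqrt(10) / 29659901145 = 236255.23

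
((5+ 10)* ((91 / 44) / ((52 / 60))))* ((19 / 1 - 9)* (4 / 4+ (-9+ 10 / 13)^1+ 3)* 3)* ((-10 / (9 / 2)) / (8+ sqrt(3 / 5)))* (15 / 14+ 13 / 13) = 10875000 / 4121 - 271875* sqrt(15) / 4121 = 2383.41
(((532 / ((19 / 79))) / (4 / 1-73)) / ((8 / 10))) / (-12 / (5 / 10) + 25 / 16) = 44240 / 24771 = 1.79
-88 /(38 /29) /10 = -638 /95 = -6.72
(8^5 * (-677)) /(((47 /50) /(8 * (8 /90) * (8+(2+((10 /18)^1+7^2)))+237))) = -6592655548.28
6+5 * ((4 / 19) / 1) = 7.05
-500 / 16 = -125 / 4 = -31.25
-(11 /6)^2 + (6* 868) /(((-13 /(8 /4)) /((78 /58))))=-1128437 /1044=-1080.88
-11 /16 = -0.69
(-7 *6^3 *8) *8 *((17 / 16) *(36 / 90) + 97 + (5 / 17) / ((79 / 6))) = -63320999616 / 6715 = -9429784.01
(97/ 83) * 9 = 873/ 83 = 10.52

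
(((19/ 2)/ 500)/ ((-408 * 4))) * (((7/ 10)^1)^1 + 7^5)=-3193463/ 16320000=-0.20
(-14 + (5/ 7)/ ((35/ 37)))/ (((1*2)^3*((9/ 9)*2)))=-649/ 784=-0.83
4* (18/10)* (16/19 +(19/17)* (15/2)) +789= 1381497/1615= 855.42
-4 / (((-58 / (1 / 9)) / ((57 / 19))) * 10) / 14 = 1 / 6090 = 0.00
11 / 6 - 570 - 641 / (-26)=-21197 / 39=-543.51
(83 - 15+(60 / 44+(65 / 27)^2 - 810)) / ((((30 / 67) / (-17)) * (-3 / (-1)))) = 3355885816 / 360855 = 9299.82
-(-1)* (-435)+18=-417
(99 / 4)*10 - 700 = -905 / 2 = -452.50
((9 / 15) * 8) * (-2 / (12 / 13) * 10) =-104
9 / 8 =1.12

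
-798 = -798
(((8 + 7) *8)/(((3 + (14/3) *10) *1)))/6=60/149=0.40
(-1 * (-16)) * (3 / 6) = 8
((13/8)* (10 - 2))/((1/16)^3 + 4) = 53248/16385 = 3.25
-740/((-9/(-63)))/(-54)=2590/27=95.93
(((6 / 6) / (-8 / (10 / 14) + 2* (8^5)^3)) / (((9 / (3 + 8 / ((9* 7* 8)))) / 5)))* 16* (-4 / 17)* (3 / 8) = -4750 / 141309234401749029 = -0.00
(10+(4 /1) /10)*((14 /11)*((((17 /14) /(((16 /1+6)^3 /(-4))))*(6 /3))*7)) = -6188 /73205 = -0.08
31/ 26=1.19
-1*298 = -298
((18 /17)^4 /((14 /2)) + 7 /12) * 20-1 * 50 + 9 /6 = -33.24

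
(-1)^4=1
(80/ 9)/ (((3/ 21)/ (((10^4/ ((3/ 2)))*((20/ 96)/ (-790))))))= -700000/ 6399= -109.39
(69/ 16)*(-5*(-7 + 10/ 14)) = 3795/ 28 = 135.54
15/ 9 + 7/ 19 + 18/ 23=3694/ 1311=2.82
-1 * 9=-9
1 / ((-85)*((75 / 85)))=-0.01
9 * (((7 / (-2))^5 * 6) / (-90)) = 50421 / 160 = 315.13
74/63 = 1.17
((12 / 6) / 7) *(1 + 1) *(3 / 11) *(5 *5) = 300 / 77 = 3.90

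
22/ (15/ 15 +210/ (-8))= -88/ 101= -0.87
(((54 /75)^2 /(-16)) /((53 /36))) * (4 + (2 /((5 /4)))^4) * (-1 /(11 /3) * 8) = 115403616 /227734375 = 0.51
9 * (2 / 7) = 18 / 7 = 2.57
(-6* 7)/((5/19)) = -798/5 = -159.60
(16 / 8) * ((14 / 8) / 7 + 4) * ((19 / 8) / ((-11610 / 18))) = -323 / 10320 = -0.03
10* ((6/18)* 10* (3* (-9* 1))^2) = 24300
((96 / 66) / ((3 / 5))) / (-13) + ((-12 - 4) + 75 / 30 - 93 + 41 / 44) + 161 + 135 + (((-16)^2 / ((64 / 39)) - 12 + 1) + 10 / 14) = 4035547 / 12012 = 335.96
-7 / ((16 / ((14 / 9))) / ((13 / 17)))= -637 / 1224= -0.52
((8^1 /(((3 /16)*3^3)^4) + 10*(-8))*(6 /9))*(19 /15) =-130842108896 /1937102445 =-67.55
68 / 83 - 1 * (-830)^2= -57178632 / 83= -688899.18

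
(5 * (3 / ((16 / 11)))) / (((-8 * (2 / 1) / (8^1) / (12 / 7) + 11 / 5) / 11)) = 27225 / 248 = 109.78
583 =583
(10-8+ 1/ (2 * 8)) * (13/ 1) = 429/ 16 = 26.81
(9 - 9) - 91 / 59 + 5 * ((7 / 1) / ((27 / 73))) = 148288 / 1593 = 93.09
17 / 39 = 0.44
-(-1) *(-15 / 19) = -15 / 19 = -0.79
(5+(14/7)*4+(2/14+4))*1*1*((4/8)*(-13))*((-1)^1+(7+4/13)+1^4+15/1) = -17400/7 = -2485.71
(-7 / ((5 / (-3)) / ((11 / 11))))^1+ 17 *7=616 / 5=123.20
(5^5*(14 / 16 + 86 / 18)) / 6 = 1271875 / 432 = 2944.16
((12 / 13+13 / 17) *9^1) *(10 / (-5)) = -6714 / 221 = -30.38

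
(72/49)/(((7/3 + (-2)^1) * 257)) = 216/12593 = 0.02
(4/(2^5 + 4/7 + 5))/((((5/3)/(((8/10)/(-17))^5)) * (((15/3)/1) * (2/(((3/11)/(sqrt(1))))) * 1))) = -0.00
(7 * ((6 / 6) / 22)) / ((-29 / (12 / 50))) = -21 / 7975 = -0.00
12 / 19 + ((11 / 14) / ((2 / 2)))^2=4651 / 3724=1.25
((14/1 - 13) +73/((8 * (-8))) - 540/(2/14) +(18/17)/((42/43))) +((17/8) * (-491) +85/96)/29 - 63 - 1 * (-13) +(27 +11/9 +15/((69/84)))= -6019944835/1576512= -3818.52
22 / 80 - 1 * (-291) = 11651 / 40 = 291.28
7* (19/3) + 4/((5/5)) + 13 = 184/3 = 61.33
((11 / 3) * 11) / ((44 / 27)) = 99 / 4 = 24.75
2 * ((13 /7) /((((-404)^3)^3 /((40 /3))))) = -65 /376297729660871949041664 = -0.00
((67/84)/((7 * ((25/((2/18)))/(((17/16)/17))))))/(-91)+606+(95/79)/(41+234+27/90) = 25388104437101971/41894259825600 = 606.00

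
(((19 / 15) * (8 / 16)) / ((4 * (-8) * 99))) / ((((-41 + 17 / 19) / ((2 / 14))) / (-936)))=-4693 / 7040880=-0.00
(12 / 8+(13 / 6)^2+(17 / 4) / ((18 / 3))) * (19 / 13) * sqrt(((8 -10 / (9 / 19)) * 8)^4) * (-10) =-10518746560 / 9477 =-1109923.66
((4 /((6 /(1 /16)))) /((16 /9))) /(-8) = -3 /1024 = -0.00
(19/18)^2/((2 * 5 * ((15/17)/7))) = 42959/48600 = 0.88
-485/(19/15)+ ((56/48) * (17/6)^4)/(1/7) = 21187651/147744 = 143.41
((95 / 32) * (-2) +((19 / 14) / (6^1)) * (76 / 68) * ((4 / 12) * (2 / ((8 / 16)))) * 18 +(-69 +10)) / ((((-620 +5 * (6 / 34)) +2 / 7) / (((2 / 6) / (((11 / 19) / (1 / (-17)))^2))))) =13488043 / 41202434064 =0.00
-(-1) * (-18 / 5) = -18 / 5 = -3.60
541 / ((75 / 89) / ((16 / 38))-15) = -385192 / 9255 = -41.62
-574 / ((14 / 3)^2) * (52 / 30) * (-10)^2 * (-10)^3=31980000 / 7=4568571.43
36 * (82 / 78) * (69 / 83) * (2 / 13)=67896 / 14027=4.84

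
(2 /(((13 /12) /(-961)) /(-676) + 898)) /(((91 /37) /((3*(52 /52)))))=10240416 /3769487911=0.00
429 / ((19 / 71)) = 30459 / 19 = 1603.11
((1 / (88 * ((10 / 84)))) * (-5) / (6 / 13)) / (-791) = 13 / 9944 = 0.00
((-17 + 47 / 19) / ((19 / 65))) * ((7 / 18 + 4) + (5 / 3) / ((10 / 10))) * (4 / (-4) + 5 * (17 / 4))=-4399785 / 722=-6093.89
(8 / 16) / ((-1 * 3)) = -1 / 6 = -0.17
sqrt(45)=6.71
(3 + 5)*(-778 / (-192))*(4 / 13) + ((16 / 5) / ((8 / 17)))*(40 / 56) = 4049 / 273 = 14.83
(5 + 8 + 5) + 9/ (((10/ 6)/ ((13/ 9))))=129/ 5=25.80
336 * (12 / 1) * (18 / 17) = 72576 / 17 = 4269.18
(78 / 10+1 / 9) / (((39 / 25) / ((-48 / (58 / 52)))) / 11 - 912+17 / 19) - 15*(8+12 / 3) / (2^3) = -61720436435 / 2742072318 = -22.51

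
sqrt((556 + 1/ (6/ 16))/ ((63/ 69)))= 2*sqrt(67459)/ 21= 24.74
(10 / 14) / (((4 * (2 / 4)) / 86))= 215 / 7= 30.71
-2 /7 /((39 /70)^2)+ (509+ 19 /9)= 776000 /1521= 510.19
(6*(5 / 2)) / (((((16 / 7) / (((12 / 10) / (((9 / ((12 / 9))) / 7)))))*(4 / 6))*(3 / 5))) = 245 / 12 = 20.42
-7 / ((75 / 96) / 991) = -221984 / 25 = -8879.36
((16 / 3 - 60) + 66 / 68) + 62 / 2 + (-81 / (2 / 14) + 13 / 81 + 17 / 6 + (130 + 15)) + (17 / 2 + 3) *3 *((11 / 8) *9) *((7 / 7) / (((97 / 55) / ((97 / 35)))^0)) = -325297 / 22032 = -14.76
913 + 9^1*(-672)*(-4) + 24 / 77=1933109 / 77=25105.31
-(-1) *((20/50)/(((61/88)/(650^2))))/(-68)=-3718000/1037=-3585.34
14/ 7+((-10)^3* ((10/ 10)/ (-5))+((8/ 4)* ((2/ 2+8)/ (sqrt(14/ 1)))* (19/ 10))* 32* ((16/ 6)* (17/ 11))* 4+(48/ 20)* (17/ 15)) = 5118/ 25+496128* sqrt(14)/ 385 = 5026.38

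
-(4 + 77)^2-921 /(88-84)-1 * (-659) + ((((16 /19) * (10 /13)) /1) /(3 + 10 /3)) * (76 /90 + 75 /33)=-3798584197 /619476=-6131.93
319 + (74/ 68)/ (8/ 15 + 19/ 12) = 689831/ 2159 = 319.51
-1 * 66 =-66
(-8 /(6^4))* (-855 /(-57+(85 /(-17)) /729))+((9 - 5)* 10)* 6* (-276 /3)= -22080.09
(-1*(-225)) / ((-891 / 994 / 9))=-24850 / 11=-2259.09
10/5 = 2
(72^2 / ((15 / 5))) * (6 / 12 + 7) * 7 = 90720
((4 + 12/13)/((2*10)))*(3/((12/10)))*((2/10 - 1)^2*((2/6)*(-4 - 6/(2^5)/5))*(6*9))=-46512/1625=-28.62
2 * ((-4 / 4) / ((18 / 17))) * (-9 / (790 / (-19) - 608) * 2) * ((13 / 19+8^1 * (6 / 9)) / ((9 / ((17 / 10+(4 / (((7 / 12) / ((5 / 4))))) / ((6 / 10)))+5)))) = -71981 / 98010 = -0.73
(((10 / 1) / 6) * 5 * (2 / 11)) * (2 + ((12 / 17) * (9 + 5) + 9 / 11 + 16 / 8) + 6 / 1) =193550 / 6171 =31.36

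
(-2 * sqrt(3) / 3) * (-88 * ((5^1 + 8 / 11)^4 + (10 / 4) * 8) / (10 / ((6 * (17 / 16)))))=70994.11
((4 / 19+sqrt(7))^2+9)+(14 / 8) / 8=8*sqrt(7) / 19+187871 / 11552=17.38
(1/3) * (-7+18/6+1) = -1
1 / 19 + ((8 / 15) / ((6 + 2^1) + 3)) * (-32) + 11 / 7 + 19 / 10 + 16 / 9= 98761 / 26334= 3.75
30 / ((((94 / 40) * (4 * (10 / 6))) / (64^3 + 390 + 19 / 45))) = 23628098 / 47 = 502725.49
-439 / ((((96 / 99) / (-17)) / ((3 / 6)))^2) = -138162519 / 4096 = -33731.08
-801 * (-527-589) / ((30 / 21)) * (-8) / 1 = -25029648 / 5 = -5005929.60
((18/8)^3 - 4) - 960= -60967/64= -952.61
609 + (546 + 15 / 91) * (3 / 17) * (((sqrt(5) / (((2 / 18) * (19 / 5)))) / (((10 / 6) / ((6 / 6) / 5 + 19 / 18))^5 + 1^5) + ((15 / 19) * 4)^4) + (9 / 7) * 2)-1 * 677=123620675642625555 * sqrt(5) / 2773577909751649 + 1060032458594 / 108557393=9864.38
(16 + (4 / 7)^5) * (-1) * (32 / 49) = -8637952 / 823543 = -10.49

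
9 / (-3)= -3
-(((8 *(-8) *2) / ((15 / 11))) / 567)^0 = -1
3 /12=1 /4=0.25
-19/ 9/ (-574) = 19/ 5166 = 0.00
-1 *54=-54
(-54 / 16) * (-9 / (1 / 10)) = 1215 / 4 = 303.75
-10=-10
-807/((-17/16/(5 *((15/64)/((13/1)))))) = 60525/884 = 68.47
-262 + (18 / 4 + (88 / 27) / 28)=-257.38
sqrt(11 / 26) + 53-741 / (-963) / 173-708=-36373868 / 55533 + sqrt(286) / 26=-654.35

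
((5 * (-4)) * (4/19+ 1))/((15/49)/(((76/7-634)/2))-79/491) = 574700770/3842617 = 149.56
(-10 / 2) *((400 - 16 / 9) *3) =-17920 / 3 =-5973.33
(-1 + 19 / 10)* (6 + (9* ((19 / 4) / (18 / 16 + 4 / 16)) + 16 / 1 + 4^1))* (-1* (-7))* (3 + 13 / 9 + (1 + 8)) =24178 / 5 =4835.60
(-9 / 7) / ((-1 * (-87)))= -3 / 203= -0.01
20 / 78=10 / 39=0.26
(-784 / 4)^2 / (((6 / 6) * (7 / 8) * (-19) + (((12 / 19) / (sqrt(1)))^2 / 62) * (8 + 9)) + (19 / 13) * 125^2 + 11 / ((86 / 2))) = 1922572975232 / 1142067133955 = 1.68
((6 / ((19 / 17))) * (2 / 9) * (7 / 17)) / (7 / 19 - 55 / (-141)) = 329 / 508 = 0.65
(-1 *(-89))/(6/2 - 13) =-89/10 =-8.90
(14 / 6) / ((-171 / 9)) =-7 / 57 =-0.12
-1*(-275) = 275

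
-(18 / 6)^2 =-9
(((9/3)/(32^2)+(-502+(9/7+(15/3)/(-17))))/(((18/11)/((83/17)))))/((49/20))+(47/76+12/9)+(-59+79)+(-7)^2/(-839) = -4283271033434131/7281485600256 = -588.24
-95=-95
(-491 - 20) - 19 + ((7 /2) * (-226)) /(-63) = -517.44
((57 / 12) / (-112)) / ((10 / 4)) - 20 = -22419 / 1120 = -20.02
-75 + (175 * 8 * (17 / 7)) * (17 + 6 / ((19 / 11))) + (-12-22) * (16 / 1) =1310839 / 19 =68991.53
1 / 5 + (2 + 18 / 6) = 26 / 5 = 5.20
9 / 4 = 2.25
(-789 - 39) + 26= -802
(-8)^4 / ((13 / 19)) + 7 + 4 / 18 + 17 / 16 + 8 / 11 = 123458791 / 20592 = 5995.47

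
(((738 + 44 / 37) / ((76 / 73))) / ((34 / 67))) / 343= 66884425 / 16396772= 4.08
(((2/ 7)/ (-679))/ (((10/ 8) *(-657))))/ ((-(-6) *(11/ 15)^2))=20/ 125949747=0.00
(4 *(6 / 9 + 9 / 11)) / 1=196 / 33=5.94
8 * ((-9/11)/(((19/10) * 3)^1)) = -240/209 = -1.15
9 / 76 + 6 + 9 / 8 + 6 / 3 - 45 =-35.76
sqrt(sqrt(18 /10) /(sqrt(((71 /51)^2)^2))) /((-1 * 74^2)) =-51 * sqrt(3) * 5^(3 /4) /1943980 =-0.00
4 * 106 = 424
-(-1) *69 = 69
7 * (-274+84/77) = -21014/11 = -1910.36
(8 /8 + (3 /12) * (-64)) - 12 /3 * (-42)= 153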